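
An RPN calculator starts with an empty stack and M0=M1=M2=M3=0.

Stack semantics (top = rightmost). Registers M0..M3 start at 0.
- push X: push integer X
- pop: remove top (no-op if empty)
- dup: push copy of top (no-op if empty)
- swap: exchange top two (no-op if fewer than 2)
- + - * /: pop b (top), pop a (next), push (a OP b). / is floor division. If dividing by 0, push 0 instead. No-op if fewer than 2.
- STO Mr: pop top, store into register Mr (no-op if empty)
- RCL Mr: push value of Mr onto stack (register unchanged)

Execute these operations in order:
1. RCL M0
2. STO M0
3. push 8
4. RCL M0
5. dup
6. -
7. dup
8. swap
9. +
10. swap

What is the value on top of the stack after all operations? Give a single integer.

Answer: 8

Derivation:
After op 1 (RCL M0): stack=[0] mem=[0,0,0,0]
After op 2 (STO M0): stack=[empty] mem=[0,0,0,0]
After op 3 (push 8): stack=[8] mem=[0,0,0,0]
After op 4 (RCL M0): stack=[8,0] mem=[0,0,0,0]
After op 5 (dup): stack=[8,0,0] mem=[0,0,0,0]
After op 6 (-): stack=[8,0] mem=[0,0,0,0]
After op 7 (dup): stack=[8,0,0] mem=[0,0,0,0]
After op 8 (swap): stack=[8,0,0] mem=[0,0,0,0]
After op 9 (+): stack=[8,0] mem=[0,0,0,0]
After op 10 (swap): stack=[0,8] mem=[0,0,0,0]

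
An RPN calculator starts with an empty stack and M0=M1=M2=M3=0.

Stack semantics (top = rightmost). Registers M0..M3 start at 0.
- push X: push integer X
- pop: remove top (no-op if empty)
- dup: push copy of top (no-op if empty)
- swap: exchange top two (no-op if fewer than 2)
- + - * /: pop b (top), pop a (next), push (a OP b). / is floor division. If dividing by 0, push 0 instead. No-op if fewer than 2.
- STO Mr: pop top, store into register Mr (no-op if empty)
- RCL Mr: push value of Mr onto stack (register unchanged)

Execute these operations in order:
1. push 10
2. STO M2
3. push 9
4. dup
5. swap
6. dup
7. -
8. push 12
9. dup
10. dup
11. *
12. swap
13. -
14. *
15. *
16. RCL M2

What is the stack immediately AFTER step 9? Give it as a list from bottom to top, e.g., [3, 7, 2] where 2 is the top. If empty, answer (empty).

After op 1 (push 10): stack=[10] mem=[0,0,0,0]
After op 2 (STO M2): stack=[empty] mem=[0,0,10,0]
After op 3 (push 9): stack=[9] mem=[0,0,10,0]
After op 4 (dup): stack=[9,9] mem=[0,0,10,0]
After op 5 (swap): stack=[9,9] mem=[0,0,10,0]
After op 6 (dup): stack=[9,9,9] mem=[0,0,10,0]
After op 7 (-): stack=[9,0] mem=[0,0,10,0]
After op 8 (push 12): stack=[9,0,12] mem=[0,0,10,0]
After op 9 (dup): stack=[9,0,12,12] mem=[0,0,10,0]

[9, 0, 12, 12]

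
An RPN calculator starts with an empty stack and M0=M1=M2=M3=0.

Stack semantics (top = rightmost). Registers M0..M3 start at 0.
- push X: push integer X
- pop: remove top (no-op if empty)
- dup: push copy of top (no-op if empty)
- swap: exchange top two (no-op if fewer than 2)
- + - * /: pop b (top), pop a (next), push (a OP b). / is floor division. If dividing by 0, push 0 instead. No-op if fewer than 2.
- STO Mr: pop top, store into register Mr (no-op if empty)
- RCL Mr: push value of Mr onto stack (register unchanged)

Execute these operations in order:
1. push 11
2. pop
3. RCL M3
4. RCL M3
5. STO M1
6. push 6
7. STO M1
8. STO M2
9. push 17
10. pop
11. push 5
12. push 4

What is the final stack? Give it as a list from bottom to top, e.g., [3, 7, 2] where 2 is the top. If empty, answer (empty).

After op 1 (push 11): stack=[11] mem=[0,0,0,0]
After op 2 (pop): stack=[empty] mem=[0,0,0,0]
After op 3 (RCL M3): stack=[0] mem=[0,0,0,0]
After op 4 (RCL M3): stack=[0,0] mem=[0,0,0,0]
After op 5 (STO M1): stack=[0] mem=[0,0,0,0]
After op 6 (push 6): stack=[0,6] mem=[0,0,0,0]
After op 7 (STO M1): stack=[0] mem=[0,6,0,0]
After op 8 (STO M2): stack=[empty] mem=[0,6,0,0]
After op 9 (push 17): stack=[17] mem=[0,6,0,0]
After op 10 (pop): stack=[empty] mem=[0,6,0,0]
After op 11 (push 5): stack=[5] mem=[0,6,0,0]
After op 12 (push 4): stack=[5,4] mem=[0,6,0,0]

Answer: [5, 4]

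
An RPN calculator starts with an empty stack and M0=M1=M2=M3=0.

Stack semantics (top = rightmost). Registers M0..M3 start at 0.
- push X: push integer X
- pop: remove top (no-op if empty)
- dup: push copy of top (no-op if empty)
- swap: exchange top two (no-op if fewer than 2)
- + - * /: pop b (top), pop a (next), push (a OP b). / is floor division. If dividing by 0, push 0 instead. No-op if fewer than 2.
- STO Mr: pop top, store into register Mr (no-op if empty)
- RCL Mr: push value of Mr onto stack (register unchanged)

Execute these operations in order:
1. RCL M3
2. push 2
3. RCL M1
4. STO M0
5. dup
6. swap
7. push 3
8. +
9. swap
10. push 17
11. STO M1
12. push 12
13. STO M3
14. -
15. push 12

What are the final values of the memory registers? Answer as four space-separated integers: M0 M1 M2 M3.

After op 1 (RCL M3): stack=[0] mem=[0,0,0,0]
After op 2 (push 2): stack=[0,2] mem=[0,0,0,0]
After op 3 (RCL M1): stack=[0,2,0] mem=[0,0,0,0]
After op 4 (STO M0): stack=[0,2] mem=[0,0,0,0]
After op 5 (dup): stack=[0,2,2] mem=[0,0,0,0]
After op 6 (swap): stack=[0,2,2] mem=[0,0,0,0]
After op 7 (push 3): stack=[0,2,2,3] mem=[0,0,0,0]
After op 8 (+): stack=[0,2,5] mem=[0,0,0,0]
After op 9 (swap): stack=[0,5,2] mem=[0,0,0,0]
After op 10 (push 17): stack=[0,5,2,17] mem=[0,0,0,0]
After op 11 (STO M1): stack=[0,5,2] mem=[0,17,0,0]
After op 12 (push 12): stack=[0,5,2,12] mem=[0,17,0,0]
After op 13 (STO M3): stack=[0,5,2] mem=[0,17,0,12]
After op 14 (-): stack=[0,3] mem=[0,17,0,12]
After op 15 (push 12): stack=[0,3,12] mem=[0,17,0,12]

Answer: 0 17 0 12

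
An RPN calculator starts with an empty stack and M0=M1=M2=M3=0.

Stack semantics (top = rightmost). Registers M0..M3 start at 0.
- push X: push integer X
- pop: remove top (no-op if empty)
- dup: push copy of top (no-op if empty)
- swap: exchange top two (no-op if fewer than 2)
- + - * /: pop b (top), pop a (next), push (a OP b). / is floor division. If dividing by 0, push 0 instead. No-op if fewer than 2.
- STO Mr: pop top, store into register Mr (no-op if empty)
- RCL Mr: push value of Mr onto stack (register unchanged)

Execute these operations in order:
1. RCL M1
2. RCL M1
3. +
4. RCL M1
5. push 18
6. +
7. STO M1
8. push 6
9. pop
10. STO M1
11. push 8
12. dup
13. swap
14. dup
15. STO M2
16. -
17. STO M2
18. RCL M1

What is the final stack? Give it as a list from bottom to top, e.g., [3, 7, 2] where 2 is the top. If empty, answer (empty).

After op 1 (RCL M1): stack=[0] mem=[0,0,0,0]
After op 2 (RCL M1): stack=[0,0] mem=[0,0,0,0]
After op 3 (+): stack=[0] mem=[0,0,0,0]
After op 4 (RCL M1): stack=[0,0] mem=[0,0,0,0]
After op 5 (push 18): stack=[0,0,18] mem=[0,0,0,0]
After op 6 (+): stack=[0,18] mem=[0,0,0,0]
After op 7 (STO M1): stack=[0] mem=[0,18,0,0]
After op 8 (push 6): stack=[0,6] mem=[0,18,0,0]
After op 9 (pop): stack=[0] mem=[0,18,0,0]
After op 10 (STO M1): stack=[empty] mem=[0,0,0,0]
After op 11 (push 8): stack=[8] mem=[0,0,0,0]
After op 12 (dup): stack=[8,8] mem=[0,0,0,0]
After op 13 (swap): stack=[8,8] mem=[0,0,0,0]
After op 14 (dup): stack=[8,8,8] mem=[0,0,0,0]
After op 15 (STO M2): stack=[8,8] mem=[0,0,8,0]
After op 16 (-): stack=[0] mem=[0,0,8,0]
After op 17 (STO M2): stack=[empty] mem=[0,0,0,0]
After op 18 (RCL M1): stack=[0] mem=[0,0,0,0]

Answer: [0]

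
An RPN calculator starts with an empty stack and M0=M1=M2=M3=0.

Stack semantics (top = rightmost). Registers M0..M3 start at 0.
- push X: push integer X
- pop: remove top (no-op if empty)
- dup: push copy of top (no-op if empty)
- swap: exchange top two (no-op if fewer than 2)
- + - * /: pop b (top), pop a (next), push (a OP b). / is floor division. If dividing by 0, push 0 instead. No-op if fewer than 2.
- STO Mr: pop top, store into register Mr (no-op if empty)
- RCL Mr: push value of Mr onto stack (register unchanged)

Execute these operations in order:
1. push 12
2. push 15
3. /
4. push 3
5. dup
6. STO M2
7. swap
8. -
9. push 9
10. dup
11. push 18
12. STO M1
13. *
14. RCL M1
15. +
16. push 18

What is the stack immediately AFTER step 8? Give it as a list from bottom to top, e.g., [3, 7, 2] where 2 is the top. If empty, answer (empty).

After op 1 (push 12): stack=[12] mem=[0,0,0,0]
After op 2 (push 15): stack=[12,15] mem=[0,0,0,0]
After op 3 (/): stack=[0] mem=[0,0,0,0]
After op 4 (push 3): stack=[0,3] mem=[0,0,0,0]
After op 5 (dup): stack=[0,3,3] mem=[0,0,0,0]
After op 6 (STO M2): stack=[0,3] mem=[0,0,3,0]
After op 7 (swap): stack=[3,0] mem=[0,0,3,0]
After op 8 (-): stack=[3] mem=[0,0,3,0]

[3]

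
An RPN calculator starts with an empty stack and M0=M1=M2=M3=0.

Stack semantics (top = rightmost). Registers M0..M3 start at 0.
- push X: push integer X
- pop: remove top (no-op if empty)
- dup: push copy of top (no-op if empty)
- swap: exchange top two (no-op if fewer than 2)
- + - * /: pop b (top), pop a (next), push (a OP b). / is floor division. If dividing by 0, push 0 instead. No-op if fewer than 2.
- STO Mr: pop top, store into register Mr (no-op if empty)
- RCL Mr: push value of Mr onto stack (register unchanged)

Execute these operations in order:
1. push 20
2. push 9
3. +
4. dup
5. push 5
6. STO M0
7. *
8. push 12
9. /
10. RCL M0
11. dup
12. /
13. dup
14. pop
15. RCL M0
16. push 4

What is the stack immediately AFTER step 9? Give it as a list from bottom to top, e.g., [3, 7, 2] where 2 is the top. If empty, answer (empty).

After op 1 (push 20): stack=[20] mem=[0,0,0,0]
After op 2 (push 9): stack=[20,9] mem=[0,0,0,0]
After op 3 (+): stack=[29] mem=[0,0,0,0]
After op 4 (dup): stack=[29,29] mem=[0,0,0,0]
After op 5 (push 5): stack=[29,29,5] mem=[0,0,0,0]
After op 6 (STO M0): stack=[29,29] mem=[5,0,0,0]
After op 7 (*): stack=[841] mem=[5,0,0,0]
After op 8 (push 12): stack=[841,12] mem=[5,0,0,0]
After op 9 (/): stack=[70] mem=[5,0,0,0]

[70]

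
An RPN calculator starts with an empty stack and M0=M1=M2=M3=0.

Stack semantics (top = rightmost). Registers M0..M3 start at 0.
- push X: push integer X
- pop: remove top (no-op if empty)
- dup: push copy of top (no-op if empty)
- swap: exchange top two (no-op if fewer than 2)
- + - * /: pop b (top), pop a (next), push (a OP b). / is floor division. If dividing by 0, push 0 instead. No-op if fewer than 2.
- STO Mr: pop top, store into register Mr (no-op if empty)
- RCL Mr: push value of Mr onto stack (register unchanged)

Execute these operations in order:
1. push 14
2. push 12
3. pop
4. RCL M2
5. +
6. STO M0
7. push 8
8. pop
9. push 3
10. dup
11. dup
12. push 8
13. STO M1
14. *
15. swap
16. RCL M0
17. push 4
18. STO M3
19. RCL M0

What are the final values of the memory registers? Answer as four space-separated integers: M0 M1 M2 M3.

After op 1 (push 14): stack=[14] mem=[0,0,0,0]
After op 2 (push 12): stack=[14,12] mem=[0,0,0,0]
After op 3 (pop): stack=[14] mem=[0,0,0,0]
After op 4 (RCL M2): stack=[14,0] mem=[0,0,0,0]
After op 5 (+): stack=[14] mem=[0,0,0,0]
After op 6 (STO M0): stack=[empty] mem=[14,0,0,0]
After op 7 (push 8): stack=[8] mem=[14,0,0,0]
After op 8 (pop): stack=[empty] mem=[14,0,0,0]
After op 9 (push 3): stack=[3] mem=[14,0,0,0]
After op 10 (dup): stack=[3,3] mem=[14,0,0,0]
After op 11 (dup): stack=[3,3,3] mem=[14,0,0,0]
After op 12 (push 8): stack=[3,3,3,8] mem=[14,0,0,0]
After op 13 (STO M1): stack=[3,3,3] mem=[14,8,0,0]
After op 14 (*): stack=[3,9] mem=[14,8,0,0]
After op 15 (swap): stack=[9,3] mem=[14,8,0,0]
After op 16 (RCL M0): stack=[9,3,14] mem=[14,8,0,0]
After op 17 (push 4): stack=[9,3,14,4] mem=[14,8,0,0]
After op 18 (STO M3): stack=[9,3,14] mem=[14,8,0,4]
After op 19 (RCL M0): stack=[9,3,14,14] mem=[14,8,0,4]

Answer: 14 8 0 4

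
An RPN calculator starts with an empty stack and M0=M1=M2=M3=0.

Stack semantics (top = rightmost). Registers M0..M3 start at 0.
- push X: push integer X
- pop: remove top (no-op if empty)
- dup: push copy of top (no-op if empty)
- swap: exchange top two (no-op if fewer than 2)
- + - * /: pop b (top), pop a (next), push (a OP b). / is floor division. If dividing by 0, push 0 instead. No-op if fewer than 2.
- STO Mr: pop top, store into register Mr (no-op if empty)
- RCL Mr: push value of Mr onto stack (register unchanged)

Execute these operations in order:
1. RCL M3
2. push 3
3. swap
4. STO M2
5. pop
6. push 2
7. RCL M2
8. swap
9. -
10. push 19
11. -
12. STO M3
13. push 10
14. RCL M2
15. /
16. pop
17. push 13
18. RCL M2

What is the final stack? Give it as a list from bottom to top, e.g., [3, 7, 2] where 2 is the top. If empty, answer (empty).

After op 1 (RCL M3): stack=[0] mem=[0,0,0,0]
After op 2 (push 3): stack=[0,3] mem=[0,0,0,0]
After op 3 (swap): stack=[3,0] mem=[0,0,0,0]
After op 4 (STO M2): stack=[3] mem=[0,0,0,0]
After op 5 (pop): stack=[empty] mem=[0,0,0,0]
After op 6 (push 2): stack=[2] mem=[0,0,0,0]
After op 7 (RCL M2): stack=[2,0] mem=[0,0,0,0]
After op 8 (swap): stack=[0,2] mem=[0,0,0,0]
After op 9 (-): stack=[-2] mem=[0,0,0,0]
After op 10 (push 19): stack=[-2,19] mem=[0,0,0,0]
After op 11 (-): stack=[-21] mem=[0,0,0,0]
After op 12 (STO M3): stack=[empty] mem=[0,0,0,-21]
After op 13 (push 10): stack=[10] mem=[0,0,0,-21]
After op 14 (RCL M2): stack=[10,0] mem=[0,0,0,-21]
After op 15 (/): stack=[0] mem=[0,0,0,-21]
After op 16 (pop): stack=[empty] mem=[0,0,0,-21]
After op 17 (push 13): stack=[13] mem=[0,0,0,-21]
After op 18 (RCL M2): stack=[13,0] mem=[0,0,0,-21]

Answer: [13, 0]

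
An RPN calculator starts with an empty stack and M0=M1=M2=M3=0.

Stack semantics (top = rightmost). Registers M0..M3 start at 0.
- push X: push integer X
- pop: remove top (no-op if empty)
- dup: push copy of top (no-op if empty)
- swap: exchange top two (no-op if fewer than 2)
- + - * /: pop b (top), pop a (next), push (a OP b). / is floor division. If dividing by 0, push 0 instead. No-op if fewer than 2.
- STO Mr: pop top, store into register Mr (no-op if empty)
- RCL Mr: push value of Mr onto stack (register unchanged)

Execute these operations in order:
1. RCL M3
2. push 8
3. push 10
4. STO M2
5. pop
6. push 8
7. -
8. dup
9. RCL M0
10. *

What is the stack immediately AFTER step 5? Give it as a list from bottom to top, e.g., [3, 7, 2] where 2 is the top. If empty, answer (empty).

After op 1 (RCL M3): stack=[0] mem=[0,0,0,0]
After op 2 (push 8): stack=[0,8] mem=[0,0,0,0]
After op 3 (push 10): stack=[0,8,10] mem=[0,0,0,0]
After op 4 (STO M2): stack=[0,8] mem=[0,0,10,0]
After op 5 (pop): stack=[0] mem=[0,0,10,0]

[0]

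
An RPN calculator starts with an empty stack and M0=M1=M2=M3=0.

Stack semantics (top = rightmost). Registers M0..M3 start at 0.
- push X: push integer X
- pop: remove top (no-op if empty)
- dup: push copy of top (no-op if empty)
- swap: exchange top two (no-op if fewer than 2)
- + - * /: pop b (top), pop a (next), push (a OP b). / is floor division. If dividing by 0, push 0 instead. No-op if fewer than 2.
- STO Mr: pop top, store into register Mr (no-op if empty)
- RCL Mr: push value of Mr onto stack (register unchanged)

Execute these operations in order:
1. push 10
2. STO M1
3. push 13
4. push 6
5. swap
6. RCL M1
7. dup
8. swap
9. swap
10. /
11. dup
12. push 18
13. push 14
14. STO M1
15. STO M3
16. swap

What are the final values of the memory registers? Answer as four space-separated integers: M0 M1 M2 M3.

Answer: 0 14 0 18

Derivation:
After op 1 (push 10): stack=[10] mem=[0,0,0,0]
After op 2 (STO M1): stack=[empty] mem=[0,10,0,0]
After op 3 (push 13): stack=[13] mem=[0,10,0,0]
After op 4 (push 6): stack=[13,6] mem=[0,10,0,0]
After op 5 (swap): stack=[6,13] mem=[0,10,0,0]
After op 6 (RCL M1): stack=[6,13,10] mem=[0,10,0,0]
After op 7 (dup): stack=[6,13,10,10] mem=[0,10,0,0]
After op 8 (swap): stack=[6,13,10,10] mem=[0,10,0,0]
After op 9 (swap): stack=[6,13,10,10] mem=[0,10,0,0]
After op 10 (/): stack=[6,13,1] mem=[0,10,0,0]
After op 11 (dup): stack=[6,13,1,1] mem=[0,10,0,0]
After op 12 (push 18): stack=[6,13,1,1,18] mem=[0,10,0,0]
After op 13 (push 14): stack=[6,13,1,1,18,14] mem=[0,10,0,0]
After op 14 (STO M1): stack=[6,13,1,1,18] mem=[0,14,0,0]
After op 15 (STO M3): stack=[6,13,1,1] mem=[0,14,0,18]
After op 16 (swap): stack=[6,13,1,1] mem=[0,14,0,18]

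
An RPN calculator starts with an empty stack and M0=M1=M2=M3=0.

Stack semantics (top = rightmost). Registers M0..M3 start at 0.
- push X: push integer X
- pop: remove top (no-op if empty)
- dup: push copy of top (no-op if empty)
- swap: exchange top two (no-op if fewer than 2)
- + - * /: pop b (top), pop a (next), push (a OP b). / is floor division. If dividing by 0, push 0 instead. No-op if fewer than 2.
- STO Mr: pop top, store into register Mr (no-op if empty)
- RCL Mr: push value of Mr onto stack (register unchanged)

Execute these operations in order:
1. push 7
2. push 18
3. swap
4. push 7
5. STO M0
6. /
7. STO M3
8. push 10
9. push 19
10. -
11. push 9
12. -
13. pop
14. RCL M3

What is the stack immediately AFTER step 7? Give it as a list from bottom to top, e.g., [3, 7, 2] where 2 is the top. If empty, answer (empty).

After op 1 (push 7): stack=[7] mem=[0,0,0,0]
After op 2 (push 18): stack=[7,18] mem=[0,0,0,0]
After op 3 (swap): stack=[18,7] mem=[0,0,0,0]
After op 4 (push 7): stack=[18,7,7] mem=[0,0,0,0]
After op 5 (STO M0): stack=[18,7] mem=[7,0,0,0]
After op 6 (/): stack=[2] mem=[7,0,0,0]
After op 7 (STO M3): stack=[empty] mem=[7,0,0,2]

(empty)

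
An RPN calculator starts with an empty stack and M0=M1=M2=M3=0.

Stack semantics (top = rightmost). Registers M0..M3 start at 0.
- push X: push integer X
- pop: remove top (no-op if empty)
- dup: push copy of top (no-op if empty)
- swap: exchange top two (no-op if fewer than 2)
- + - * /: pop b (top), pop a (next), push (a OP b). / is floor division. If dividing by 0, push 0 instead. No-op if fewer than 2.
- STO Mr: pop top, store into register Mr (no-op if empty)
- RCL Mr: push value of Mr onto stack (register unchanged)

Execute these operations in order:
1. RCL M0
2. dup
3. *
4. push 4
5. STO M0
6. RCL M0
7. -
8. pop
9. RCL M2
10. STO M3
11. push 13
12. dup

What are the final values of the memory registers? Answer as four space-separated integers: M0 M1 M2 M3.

After op 1 (RCL M0): stack=[0] mem=[0,0,0,0]
After op 2 (dup): stack=[0,0] mem=[0,0,0,0]
After op 3 (*): stack=[0] mem=[0,0,0,0]
After op 4 (push 4): stack=[0,4] mem=[0,0,0,0]
After op 5 (STO M0): stack=[0] mem=[4,0,0,0]
After op 6 (RCL M0): stack=[0,4] mem=[4,0,0,0]
After op 7 (-): stack=[-4] mem=[4,0,0,0]
After op 8 (pop): stack=[empty] mem=[4,0,0,0]
After op 9 (RCL M2): stack=[0] mem=[4,0,0,0]
After op 10 (STO M3): stack=[empty] mem=[4,0,0,0]
After op 11 (push 13): stack=[13] mem=[4,0,0,0]
After op 12 (dup): stack=[13,13] mem=[4,0,0,0]

Answer: 4 0 0 0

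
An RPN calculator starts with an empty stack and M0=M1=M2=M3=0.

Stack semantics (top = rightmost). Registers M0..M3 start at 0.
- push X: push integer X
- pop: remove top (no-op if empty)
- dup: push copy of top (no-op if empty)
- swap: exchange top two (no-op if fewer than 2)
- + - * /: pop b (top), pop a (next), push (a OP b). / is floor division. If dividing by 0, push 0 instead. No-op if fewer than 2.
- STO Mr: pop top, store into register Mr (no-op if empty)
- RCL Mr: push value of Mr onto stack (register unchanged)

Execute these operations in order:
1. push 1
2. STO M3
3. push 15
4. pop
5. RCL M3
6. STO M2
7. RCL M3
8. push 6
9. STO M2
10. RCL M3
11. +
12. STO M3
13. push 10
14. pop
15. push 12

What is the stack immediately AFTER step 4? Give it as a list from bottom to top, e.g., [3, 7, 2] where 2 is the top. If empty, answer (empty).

After op 1 (push 1): stack=[1] mem=[0,0,0,0]
After op 2 (STO M3): stack=[empty] mem=[0,0,0,1]
After op 3 (push 15): stack=[15] mem=[0,0,0,1]
After op 4 (pop): stack=[empty] mem=[0,0,0,1]

(empty)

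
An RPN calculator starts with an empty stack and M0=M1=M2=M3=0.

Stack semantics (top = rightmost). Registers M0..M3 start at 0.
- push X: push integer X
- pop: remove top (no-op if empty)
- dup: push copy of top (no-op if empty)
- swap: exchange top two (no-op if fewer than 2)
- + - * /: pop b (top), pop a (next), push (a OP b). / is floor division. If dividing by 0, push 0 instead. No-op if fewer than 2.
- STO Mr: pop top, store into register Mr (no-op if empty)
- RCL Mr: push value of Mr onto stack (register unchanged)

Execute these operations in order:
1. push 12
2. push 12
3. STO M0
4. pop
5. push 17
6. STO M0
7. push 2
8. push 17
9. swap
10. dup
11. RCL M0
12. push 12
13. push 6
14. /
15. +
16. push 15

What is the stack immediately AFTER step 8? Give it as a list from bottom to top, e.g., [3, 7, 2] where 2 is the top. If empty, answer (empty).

After op 1 (push 12): stack=[12] mem=[0,0,0,0]
After op 2 (push 12): stack=[12,12] mem=[0,0,0,0]
After op 3 (STO M0): stack=[12] mem=[12,0,0,0]
After op 4 (pop): stack=[empty] mem=[12,0,0,0]
After op 5 (push 17): stack=[17] mem=[12,0,0,0]
After op 6 (STO M0): stack=[empty] mem=[17,0,0,0]
After op 7 (push 2): stack=[2] mem=[17,0,0,0]
After op 8 (push 17): stack=[2,17] mem=[17,0,0,0]

[2, 17]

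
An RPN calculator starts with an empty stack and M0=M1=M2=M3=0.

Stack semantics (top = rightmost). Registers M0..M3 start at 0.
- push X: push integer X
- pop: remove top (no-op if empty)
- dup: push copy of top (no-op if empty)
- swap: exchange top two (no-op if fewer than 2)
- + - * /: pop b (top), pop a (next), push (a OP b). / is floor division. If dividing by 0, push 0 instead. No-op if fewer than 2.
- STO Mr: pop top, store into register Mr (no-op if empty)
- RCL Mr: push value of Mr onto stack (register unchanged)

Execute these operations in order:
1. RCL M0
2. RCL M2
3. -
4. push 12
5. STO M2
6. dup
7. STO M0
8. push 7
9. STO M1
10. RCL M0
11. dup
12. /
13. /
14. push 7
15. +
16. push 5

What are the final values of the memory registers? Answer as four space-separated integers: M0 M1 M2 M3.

After op 1 (RCL M0): stack=[0] mem=[0,0,0,0]
After op 2 (RCL M2): stack=[0,0] mem=[0,0,0,0]
After op 3 (-): stack=[0] mem=[0,0,0,0]
After op 4 (push 12): stack=[0,12] mem=[0,0,0,0]
After op 5 (STO M2): stack=[0] mem=[0,0,12,0]
After op 6 (dup): stack=[0,0] mem=[0,0,12,0]
After op 7 (STO M0): stack=[0] mem=[0,0,12,0]
After op 8 (push 7): stack=[0,7] mem=[0,0,12,0]
After op 9 (STO M1): stack=[0] mem=[0,7,12,0]
After op 10 (RCL M0): stack=[0,0] mem=[0,7,12,0]
After op 11 (dup): stack=[0,0,0] mem=[0,7,12,0]
After op 12 (/): stack=[0,0] mem=[0,7,12,0]
After op 13 (/): stack=[0] mem=[0,7,12,0]
After op 14 (push 7): stack=[0,7] mem=[0,7,12,0]
After op 15 (+): stack=[7] mem=[0,7,12,0]
After op 16 (push 5): stack=[7,5] mem=[0,7,12,0]

Answer: 0 7 12 0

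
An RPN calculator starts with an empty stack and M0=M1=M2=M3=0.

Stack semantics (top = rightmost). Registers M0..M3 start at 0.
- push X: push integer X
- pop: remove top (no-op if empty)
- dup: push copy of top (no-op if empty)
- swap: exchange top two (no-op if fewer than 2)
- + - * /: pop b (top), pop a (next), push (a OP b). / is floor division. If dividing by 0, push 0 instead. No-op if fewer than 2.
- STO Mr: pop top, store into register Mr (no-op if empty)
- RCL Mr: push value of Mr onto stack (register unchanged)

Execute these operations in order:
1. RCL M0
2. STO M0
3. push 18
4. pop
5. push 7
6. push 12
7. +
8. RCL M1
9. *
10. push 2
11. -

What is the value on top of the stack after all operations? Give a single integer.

Answer: -2

Derivation:
After op 1 (RCL M0): stack=[0] mem=[0,0,0,0]
After op 2 (STO M0): stack=[empty] mem=[0,0,0,0]
After op 3 (push 18): stack=[18] mem=[0,0,0,0]
After op 4 (pop): stack=[empty] mem=[0,0,0,0]
After op 5 (push 7): stack=[7] mem=[0,0,0,0]
After op 6 (push 12): stack=[7,12] mem=[0,0,0,0]
After op 7 (+): stack=[19] mem=[0,0,0,0]
After op 8 (RCL M1): stack=[19,0] mem=[0,0,0,0]
After op 9 (*): stack=[0] mem=[0,0,0,0]
After op 10 (push 2): stack=[0,2] mem=[0,0,0,0]
After op 11 (-): stack=[-2] mem=[0,0,0,0]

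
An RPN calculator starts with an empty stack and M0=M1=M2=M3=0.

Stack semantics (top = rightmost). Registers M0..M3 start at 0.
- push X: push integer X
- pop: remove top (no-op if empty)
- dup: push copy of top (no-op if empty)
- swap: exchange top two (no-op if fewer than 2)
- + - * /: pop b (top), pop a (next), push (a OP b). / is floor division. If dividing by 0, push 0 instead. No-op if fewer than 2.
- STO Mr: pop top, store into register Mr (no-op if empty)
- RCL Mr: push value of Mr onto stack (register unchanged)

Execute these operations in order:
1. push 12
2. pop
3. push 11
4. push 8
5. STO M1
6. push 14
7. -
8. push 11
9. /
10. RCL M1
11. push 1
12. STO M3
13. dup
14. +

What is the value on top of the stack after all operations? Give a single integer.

Answer: 16

Derivation:
After op 1 (push 12): stack=[12] mem=[0,0,0,0]
After op 2 (pop): stack=[empty] mem=[0,0,0,0]
After op 3 (push 11): stack=[11] mem=[0,0,0,0]
After op 4 (push 8): stack=[11,8] mem=[0,0,0,0]
After op 5 (STO M1): stack=[11] mem=[0,8,0,0]
After op 6 (push 14): stack=[11,14] mem=[0,8,0,0]
After op 7 (-): stack=[-3] mem=[0,8,0,0]
After op 8 (push 11): stack=[-3,11] mem=[0,8,0,0]
After op 9 (/): stack=[-1] mem=[0,8,0,0]
After op 10 (RCL M1): stack=[-1,8] mem=[0,8,0,0]
After op 11 (push 1): stack=[-1,8,1] mem=[0,8,0,0]
After op 12 (STO M3): stack=[-1,8] mem=[0,8,0,1]
After op 13 (dup): stack=[-1,8,8] mem=[0,8,0,1]
After op 14 (+): stack=[-1,16] mem=[0,8,0,1]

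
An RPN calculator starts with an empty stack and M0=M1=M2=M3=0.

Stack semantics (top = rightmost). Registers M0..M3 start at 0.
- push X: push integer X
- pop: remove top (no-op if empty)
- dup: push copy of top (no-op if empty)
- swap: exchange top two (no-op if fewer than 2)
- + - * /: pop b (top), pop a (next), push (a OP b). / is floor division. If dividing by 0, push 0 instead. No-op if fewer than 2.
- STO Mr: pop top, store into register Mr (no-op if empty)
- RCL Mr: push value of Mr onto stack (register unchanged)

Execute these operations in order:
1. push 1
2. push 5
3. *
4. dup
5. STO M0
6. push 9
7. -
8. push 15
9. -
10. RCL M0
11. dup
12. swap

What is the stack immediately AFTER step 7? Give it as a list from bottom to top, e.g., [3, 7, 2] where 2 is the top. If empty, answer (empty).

After op 1 (push 1): stack=[1] mem=[0,0,0,0]
After op 2 (push 5): stack=[1,5] mem=[0,0,0,0]
After op 3 (*): stack=[5] mem=[0,0,0,0]
After op 4 (dup): stack=[5,5] mem=[0,0,0,0]
After op 5 (STO M0): stack=[5] mem=[5,0,0,0]
After op 6 (push 9): stack=[5,9] mem=[5,0,0,0]
After op 7 (-): stack=[-4] mem=[5,0,0,0]

[-4]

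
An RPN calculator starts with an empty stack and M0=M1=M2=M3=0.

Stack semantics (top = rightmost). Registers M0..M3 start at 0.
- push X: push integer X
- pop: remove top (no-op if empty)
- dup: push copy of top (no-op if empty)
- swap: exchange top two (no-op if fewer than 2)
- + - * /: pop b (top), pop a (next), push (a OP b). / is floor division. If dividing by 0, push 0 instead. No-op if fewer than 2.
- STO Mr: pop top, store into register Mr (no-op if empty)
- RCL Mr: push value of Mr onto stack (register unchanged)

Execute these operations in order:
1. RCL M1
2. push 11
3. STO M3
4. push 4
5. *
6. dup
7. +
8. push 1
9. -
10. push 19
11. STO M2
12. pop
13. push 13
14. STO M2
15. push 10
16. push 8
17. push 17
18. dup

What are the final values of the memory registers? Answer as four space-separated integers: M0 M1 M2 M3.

After op 1 (RCL M1): stack=[0] mem=[0,0,0,0]
After op 2 (push 11): stack=[0,11] mem=[0,0,0,0]
After op 3 (STO M3): stack=[0] mem=[0,0,0,11]
After op 4 (push 4): stack=[0,4] mem=[0,0,0,11]
After op 5 (*): stack=[0] mem=[0,0,0,11]
After op 6 (dup): stack=[0,0] mem=[0,0,0,11]
After op 7 (+): stack=[0] mem=[0,0,0,11]
After op 8 (push 1): stack=[0,1] mem=[0,0,0,11]
After op 9 (-): stack=[-1] mem=[0,0,0,11]
After op 10 (push 19): stack=[-1,19] mem=[0,0,0,11]
After op 11 (STO M2): stack=[-1] mem=[0,0,19,11]
After op 12 (pop): stack=[empty] mem=[0,0,19,11]
After op 13 (push 13): stack=[13] mem=[0,0,19,11]
After op 14 (STO M2): stack=[empty] mem=[0,0,13,11]
After op 15 (push 10): stack=[10] mem=[0,0,13,11]
After op 16 (push 8): stack=[10,8] mem=[0,0,13,11]
After op 17 (push 17): stack=[10,8,17] mem=[0,0,13,11]
After op 18 (dup): stack=[10,8,17,17] mem=[0,0,13,11]

Answer: 0 0 13 11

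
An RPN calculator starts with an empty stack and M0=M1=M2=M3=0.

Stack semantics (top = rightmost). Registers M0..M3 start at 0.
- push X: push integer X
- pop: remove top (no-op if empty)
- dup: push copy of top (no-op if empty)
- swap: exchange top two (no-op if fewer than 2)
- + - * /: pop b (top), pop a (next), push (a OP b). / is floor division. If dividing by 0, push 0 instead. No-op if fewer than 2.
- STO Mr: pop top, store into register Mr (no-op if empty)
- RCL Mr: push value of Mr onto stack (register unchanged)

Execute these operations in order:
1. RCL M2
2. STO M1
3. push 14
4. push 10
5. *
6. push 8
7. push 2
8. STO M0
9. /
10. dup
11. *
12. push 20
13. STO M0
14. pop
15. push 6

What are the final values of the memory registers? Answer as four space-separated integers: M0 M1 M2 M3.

Answer: 20 0 0 0

Derivation:
After op 1 (RCL M2): stack=[0] mem=[0,0,0,0]
After op 2 (STO M1): stack=[empty] mem=[0,0,0,0]
After op 3 (push 14): stack=[14] mem=[0,0,0,0]
After op 4 (push 10): stack=[14,10] mem=[0,0,0,0]
After op 5 (*): stack=[140] mem=[0,0,0,0]
After op 6 (push 8): stack=[140,8] mem=[0,0,0,0]
After op 7 (push 2): stack=[140,8,2] mem=[0,0,0,0]
After op 8 (STO M0): stack=[140,8] mem=[2,0,0,0]
After op 9 (/): stack=[17] mem=[2,0,0,0]
After op 10 (dup): stack=[17,17] mem=[2,0,0,0]
After op 11 (*): stack=[289] mem=[2,0,0,0]
After op 12 (push 20): stack=[289,20] mem=[2,0,0,0]
After op 13 (STO M0): stack=[289] mem=[20,0,0,0]
After op 14 (pop): stack=[empty] mem=[20,0,0,0]
After op 15 (push 6): stack=[6] mem=[20,0,0,0]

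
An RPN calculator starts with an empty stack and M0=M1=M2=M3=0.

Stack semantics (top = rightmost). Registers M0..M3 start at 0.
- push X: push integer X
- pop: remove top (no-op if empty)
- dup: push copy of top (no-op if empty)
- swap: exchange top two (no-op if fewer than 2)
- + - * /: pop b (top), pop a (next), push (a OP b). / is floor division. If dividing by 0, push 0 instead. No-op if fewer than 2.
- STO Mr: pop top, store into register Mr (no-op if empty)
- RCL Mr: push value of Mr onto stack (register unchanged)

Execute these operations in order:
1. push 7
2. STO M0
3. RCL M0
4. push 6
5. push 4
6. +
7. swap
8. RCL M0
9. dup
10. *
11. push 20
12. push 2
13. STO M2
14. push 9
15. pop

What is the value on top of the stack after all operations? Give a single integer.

After op 1 (push 7): stack=[7] mem=[0,0,0,0]
After op 2 (STO M0): stack=[empty] mem=[7,0,0,0]
After op 3 (RCL M0): stack=[7] mem=[7,0,0,0]
After op 4 (push 6): stack=[7,6] mem=[7,0,0,0]
After op 5 (push 4): stack=[7,6,4] mem=[7,0,0,0]
After op 6 (+): stack=[7,10] mem=[7,0,0,0]
After op 7 (swap): stack=[10,7] mem=[7,0,0,0]
After op 8 (RCL M0): stack=[10,7,7] mem=[7,0,0,0]
After op 9 (dup): stack=[10,7,7,7] mem=[7,0,0,0]
After op 10 (*): stack=[10,7,49] mem=[7,0,0,0]
After op 11 (push 20): stack=[10,7,49,20] mem=[7,0,0,0]
After op 12 (push 2): stack=[10,7,49,20,2] mem=[7,0,0,0]
After op 13 (STO M2): stack=[10,7,49,20] mem=[7,0,2,0]
After op 14 (push 9): stack=[10,7,49,20,9] mem=[7,0,2,0]
After op 15 (pop): stack=[10,7,49,20] mem=[7,0,2,0]

Answer: 20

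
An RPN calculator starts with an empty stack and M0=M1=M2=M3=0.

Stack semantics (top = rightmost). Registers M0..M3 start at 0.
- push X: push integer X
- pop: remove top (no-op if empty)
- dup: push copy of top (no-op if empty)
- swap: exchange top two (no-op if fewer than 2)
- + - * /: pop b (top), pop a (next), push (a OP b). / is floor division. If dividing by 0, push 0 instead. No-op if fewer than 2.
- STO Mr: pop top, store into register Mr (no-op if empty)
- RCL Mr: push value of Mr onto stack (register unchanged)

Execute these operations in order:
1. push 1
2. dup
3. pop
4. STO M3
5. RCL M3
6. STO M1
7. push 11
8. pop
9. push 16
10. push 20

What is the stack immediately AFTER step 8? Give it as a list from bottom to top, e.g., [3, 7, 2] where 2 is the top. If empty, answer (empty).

After op 1 (push 1): stack=[1] mem=[0,0,0,0]
After op 2 (dup): stack=[1,1] mem=[0,0,0,0]
After op 3 (pop): stack=[1] mem=[0,0,0,0]
After op 4 (STO M3): stack=[empty] mem=[0,0,0,1]
After op 5 (RCL M3): stack=[1] mem=[0,0,0,1]
After op 6 (STO M1): stack=[empty] mem=[0,1,0,1]
After op 7 (push 11): stack=[11] mem=[0,1,0,1]
After op 8 (pop): stack=[empty] mem=[0,1,0,1]

(empty)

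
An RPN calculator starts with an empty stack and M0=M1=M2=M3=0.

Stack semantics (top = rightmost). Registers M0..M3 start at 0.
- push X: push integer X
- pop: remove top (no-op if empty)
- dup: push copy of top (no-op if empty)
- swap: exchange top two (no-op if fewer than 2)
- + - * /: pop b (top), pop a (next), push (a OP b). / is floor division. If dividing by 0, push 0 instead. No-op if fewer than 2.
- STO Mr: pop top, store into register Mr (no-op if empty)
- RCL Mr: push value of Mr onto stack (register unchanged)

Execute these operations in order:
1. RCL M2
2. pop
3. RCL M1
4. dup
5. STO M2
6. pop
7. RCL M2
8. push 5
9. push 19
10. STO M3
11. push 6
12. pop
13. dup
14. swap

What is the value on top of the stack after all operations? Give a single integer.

Answer: 5

Derivation:
After op 1 (RCL M2): stack=[0] mem=[0,0,0,0]
After op 2 (pop): stack=[empty] mem=[0,0,0,0]
After op 3 (RCL M1): stack=[0] mem=[0,0,0,0]
After op 4 (dup): stack=[0,0] mem=[0,0,0,0]
After op 5 (STO M2): stack=[0] mem=[0,0,0,0]
After op 6 (pop): stack=[empty] mem=[0,0,0,0]
After op 7 (RCL M2): stack=[0] mem=[0,0,0,0]
After op 8 (push 5): stack=[0,5] mem=[0,0,0,0]
After op 9 (push 19): stack=[0,5,19] mem=[0,0,0,0]
After op 10 (STO M3): stack=[0,5] mem=[0,0,0,19]
After op 11 (push 6): stack=[0,5,6] mem=[0,0,0,19]
After op 12 (pop): stack=[0,5] mem=[0,0,0,19]
After op 13 (dup): stack=[0,5,5] mem=[0,0,0,19]
After op 14 (swap): stack=[0,5,5] mem=[0,0,0,19]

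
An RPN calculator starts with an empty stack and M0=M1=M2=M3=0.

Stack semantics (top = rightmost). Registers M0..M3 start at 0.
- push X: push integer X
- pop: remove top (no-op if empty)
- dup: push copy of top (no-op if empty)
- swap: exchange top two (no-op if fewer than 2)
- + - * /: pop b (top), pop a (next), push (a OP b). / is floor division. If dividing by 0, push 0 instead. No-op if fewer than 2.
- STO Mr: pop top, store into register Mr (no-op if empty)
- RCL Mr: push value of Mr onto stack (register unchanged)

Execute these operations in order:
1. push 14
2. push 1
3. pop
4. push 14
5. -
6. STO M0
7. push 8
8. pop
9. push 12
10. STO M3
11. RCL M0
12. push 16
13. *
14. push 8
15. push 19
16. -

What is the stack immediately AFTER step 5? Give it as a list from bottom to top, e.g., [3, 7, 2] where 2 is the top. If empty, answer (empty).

After op 1 (push 14): stack=[14] mem=[0,0,0,0]
After op 2 (push 1): stack=[14,1] mem=[0,0,0,0]
After op 3 (pop): stack=[14] mem=[0,0,0,0]
After op 4 (push 14): stack=[14,14] mem=[0,0,0,0]
After op 5 (-): stack=[0] mem=[0,0,0,0]

[0]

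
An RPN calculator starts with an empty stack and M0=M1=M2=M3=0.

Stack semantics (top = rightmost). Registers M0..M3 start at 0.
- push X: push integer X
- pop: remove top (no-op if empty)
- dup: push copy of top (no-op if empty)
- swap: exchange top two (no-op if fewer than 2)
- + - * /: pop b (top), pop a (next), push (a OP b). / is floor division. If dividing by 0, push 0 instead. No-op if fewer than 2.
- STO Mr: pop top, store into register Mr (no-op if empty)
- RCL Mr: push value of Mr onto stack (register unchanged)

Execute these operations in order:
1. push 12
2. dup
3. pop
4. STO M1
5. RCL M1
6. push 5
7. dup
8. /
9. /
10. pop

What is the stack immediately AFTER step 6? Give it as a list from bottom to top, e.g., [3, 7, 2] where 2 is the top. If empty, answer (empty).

After op 1 (push 12): stack=[12] mem=[0,0,0,0]
After op 2 (dup): stack=[12,12] mem=[0,0,0,0]
After op 3 (pop): stack=[12] mem=[0,0,0,0]
After op 4 (STO M1): stack=[empty] mem=[0,12,0,0]
After op 5 (RCL M1): stack=[12] mem=[0,12,0,0]
After op 6 (push 5): stack=[12,5] mem=[0,12,0,0]

[12, 5]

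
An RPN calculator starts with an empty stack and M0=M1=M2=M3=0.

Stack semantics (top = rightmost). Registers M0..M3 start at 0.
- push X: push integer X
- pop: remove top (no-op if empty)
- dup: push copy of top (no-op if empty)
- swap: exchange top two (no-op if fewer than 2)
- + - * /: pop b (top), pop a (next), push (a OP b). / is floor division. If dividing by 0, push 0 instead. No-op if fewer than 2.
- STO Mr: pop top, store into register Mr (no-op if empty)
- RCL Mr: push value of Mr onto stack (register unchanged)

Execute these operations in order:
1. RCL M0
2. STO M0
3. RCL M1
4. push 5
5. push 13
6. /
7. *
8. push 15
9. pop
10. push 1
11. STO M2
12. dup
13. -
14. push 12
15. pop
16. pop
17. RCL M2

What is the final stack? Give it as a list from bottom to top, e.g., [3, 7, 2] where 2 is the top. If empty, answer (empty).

After op 1 (RCL M0): stack=[0] mem=[0,0,0,0]
After op 2 (STO M0): stack=[empty] mem=[0,0,0,0]
After op 3 (RCL M1): stack=[0] mem=[0,0,0,0]
After op 4 (push 5): stack=[0,5] mem=[0,0,0,0]
After op 5 (push 13): stack=[0,5,13] mem=[0,0,0,0]
After op 6 (/): stack=[0,0] mem=[0,0,0,0]
After op 7 (*): stack=[0] mem=[0,0,0,0]
After op 8 (push 15): stack=[0,15] mem=[0,0,0,0]
After op 9 (pop): stack=[0] mem=[0,0,0,0]
After op 10 (push 1): stack=[0,1] mem=[0,0,0,0]
After op 11 (STO M2): stack=[0] mem=[0,0,1,0]
After op 12 (dup): stack=[0,0] mem=[0,0,1,0]
After op 13 (-): stack=[0] mem=[0,0,1,0]
After op 14 (push 12): stack=[0,12] mem=[0,0,1,0]
After op 15 (pop): stack=[0] mem=[0,0,1,0]
After op 16 (pop): stack=[empty] mem=[0,0,1,0]
After op 17 (RCL M2): stack=[1] mem=[0,0,1,0]

Answer: [1]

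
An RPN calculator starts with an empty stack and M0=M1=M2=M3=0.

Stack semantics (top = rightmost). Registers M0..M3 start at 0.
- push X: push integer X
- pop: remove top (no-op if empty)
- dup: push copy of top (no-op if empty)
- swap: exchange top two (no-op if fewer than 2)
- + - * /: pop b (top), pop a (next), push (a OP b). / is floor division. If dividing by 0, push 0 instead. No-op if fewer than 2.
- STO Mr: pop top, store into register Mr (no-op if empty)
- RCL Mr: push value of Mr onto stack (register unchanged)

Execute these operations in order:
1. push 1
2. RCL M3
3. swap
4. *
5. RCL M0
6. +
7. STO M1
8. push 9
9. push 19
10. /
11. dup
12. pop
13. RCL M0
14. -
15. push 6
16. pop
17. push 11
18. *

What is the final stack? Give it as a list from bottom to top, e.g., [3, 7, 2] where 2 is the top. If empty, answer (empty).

Answer: [0]

Derivation:
After op 1 (push 1): stack=[1] mem=[0,0,0,0]
After op 2 (RCL M3): stack=[1,0] mem=[0,0,0,0]
After op 3 (swap): stack=[0,1] mem=[0,0,0,0]
After op 4 (*): stack=[0] mem=[0,0,0,0]
After op 5 (RCL M0): stack=[0,0] mem=[0,0,0,0]
After op 6 (+): stack=[0] mem=[0,0,0,0]
After op 7 (STO M1): stack=[empty] mem=[0,0,0,0]
After op 8 (push 9): stack=[9] mem=[0,0,0,0]
After op 9 (push 19): stack=[9,19] mem=[0,0,0,0]
After op 10 (/): stack=[0] mem=[0,0,0,0]
After op 11 (dup): stack=[0,0] mem=[0,0,0,0]
After op 12 (pop): stack=[0] mem=[0,0,0,0]
After op 13 (RCL M0): stack=[0,0] mem=[0,0,0,0]
After op 14 (-): stack=[0] mem=[0,0,0,0]
After op 15 (push 6): stack=[0,6] mem=[0,0,0,0]
After op 16 (pop): stack=[0] mem=[0,0,0,0]
After op 17 (push 11): stack=[0,11] mem=[0,0,0,0]
After op 18 (*): stack=[0] mem=[0,0,0,0]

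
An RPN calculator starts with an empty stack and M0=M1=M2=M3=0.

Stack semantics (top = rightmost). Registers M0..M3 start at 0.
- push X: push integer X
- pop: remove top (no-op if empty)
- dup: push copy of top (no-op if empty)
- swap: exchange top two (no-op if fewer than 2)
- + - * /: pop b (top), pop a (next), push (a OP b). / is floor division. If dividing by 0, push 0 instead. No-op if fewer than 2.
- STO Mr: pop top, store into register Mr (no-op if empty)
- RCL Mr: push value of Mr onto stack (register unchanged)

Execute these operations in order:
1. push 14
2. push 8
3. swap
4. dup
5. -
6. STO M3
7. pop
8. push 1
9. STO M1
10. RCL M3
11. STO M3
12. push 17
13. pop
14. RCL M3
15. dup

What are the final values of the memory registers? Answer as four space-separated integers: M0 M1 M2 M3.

Answer: 0 1 0 0

Derivation:
After op 1 (push 14): stack=[14] mem=[0,0,0,0]
After op 2 (push 8): stack=[14,8] mem=[0,0,0,0]
After op 3 (swap): stack=[8,14] mem=[0,0,0,0]
After op 4 (dup): stack=[8,14,14] mem=[0,0,0,0]
After op 5 (-): stack=[8,0] mem=[0,0,0,0]
After op 6 (STO M3): stack=[8] mem=[0,0,0,0]
After op 7 (pop): stack=[empty] mem=[0,0,0,0]
After op 8 (push 1): stack=[1] mem=[0,0,0,0]
After op 9 (STO M1): stack=[empty] mem=[0,1,0,0]
After op 10 (RCL M3): stack=[0] mem=[0,1,0,0]
After op 11 (STO M3): stack=[empty] mem=[0,1,0,0]
After op 12 (push 17): stack=[17] mem=[0,1,0,0]
After op 13 (pop): stack=[empty] mem=[0,1,0,0]
After op 14 (RCL M3): stack=[0] mem=[0,1,0,0]
After op 15 (dup): stack=[0,0] mem=[0,1,0,0]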